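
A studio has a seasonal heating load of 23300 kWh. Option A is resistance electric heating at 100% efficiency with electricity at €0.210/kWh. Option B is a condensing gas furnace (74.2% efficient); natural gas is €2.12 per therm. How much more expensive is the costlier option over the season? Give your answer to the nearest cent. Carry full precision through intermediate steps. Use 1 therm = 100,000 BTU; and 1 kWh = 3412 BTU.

€2621.58

Heat load = 23300 kWh × 3412 = 79,499,600 BTU
Gas: input = 79,499,600 / 0.742 = 107,142,318 BTU = 1,071 therm → 1,071 × €2.12 = €2,271.42
Electric: 79,499,600 BTU / 3412 = 23,300 kWh → × €0.210 = €4,893.00
Difference = |€2,271.42 − €4,893.00| = €2,621.58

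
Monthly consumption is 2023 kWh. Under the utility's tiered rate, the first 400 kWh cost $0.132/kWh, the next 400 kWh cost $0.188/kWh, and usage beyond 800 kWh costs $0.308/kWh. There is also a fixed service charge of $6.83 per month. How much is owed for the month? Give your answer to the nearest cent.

$511.51

First 400 kWh × $0.132 = $52.80
Next 400 kWh × $0.188 = $75.20
Remaining 1223 kWh × $0.308 = $376.68
Energy charge = $504.68; + service $6.83 = $511.51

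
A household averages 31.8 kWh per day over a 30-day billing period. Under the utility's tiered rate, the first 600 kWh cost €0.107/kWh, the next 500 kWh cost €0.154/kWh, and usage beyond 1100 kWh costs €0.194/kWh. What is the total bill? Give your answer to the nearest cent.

Usage = 31.8 kWh/day × 30 days = 954 kWh
First 600 kWh × €0.107 = €64.20
Next 354 kWh × €0.154 = €54.52
Remaining tier: 0 kWh (not reached)
Total = €118.72

€118.72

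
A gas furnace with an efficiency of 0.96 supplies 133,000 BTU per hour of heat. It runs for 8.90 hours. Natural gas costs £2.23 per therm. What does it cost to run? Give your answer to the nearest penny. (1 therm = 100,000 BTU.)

Heat delivered = 133,000 BTU/h × 8.90 h = 1,183,700 BTU
Gas input = 1,183,700 / 0.96 = 1,233,021 BTU
= 1,233,021 / 100,000 = 12.33 therm
Cost = 12.33 × £2.23/therm = £27.50

£27.50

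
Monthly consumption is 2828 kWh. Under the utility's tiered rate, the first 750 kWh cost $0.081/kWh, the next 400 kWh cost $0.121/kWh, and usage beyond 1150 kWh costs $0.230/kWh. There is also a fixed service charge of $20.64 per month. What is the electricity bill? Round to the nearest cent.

First 750 kWh × $0.081 = $60.75
Next 400 kWh × $0.121 = $48.40
Remaining 1678 kWh × $0.230 = $385.94
Energy charge = $495.09; + service $20.64 = $515.73

$515.73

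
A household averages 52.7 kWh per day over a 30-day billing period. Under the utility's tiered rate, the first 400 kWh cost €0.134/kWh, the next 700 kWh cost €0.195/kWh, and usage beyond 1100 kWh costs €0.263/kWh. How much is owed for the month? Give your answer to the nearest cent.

Usage = 52.7 kWh/day × 30 days = 1581 kWh
First 400 kWh × €0.134 = €53.60
Next 700 kWh × €0.195 = €136.50
Remaining 481 kWh × €0.263 = €126.50
Total = €316.60

€316.60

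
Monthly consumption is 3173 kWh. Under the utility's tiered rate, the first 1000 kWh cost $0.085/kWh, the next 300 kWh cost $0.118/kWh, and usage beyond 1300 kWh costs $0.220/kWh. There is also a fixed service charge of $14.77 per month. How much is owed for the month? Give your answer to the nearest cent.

First 1000 kWh × $0.085 = $85.00
Next 300 kWh × $0.118 = $35.40
Remaining 1873 kWh × $0.220 = $412.06
Energy charge = $532.46; + service $14.77 = $547.23

$547.23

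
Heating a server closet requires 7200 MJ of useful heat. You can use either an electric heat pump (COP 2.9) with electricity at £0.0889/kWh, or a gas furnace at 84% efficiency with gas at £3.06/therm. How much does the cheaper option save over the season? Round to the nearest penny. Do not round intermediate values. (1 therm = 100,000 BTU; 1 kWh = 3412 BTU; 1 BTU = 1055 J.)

Heat load = 7200 MJ = 7,200,000,000 J / 1055 = 6,824,645 BTU
Gas: input = 6,824,645 / 0.84 = 8,124,577 BTU = 81.25 therm → 81.25 × £3.06 = £248.61
Heat pump: 6,824,645 BTU / 3412 = 2,000 kWh heat; / 2.9 = 689.7 kWh in → × £0.0889 = £61.32
Difference = |£248.61 − £61.32| = £187.30

£187.30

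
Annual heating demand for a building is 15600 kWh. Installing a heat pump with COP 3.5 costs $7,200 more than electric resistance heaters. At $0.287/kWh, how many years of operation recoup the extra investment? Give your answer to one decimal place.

Resistance: 15600 kWh × $0.287 = $4,477.20/yr
Heat pump: 15600 / 3.5 = 4457 kWh in → × $0.287 = $1,279.20/yr
Annual savings = $3,198.00
Payback = $7,200 / $3,198.00 = 2.25 years

2.3 years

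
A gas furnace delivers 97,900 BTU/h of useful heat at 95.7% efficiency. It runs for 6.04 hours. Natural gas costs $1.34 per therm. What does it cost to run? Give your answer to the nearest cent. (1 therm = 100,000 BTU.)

$8.28

Heat delivered = 97,900 BTU/h × 6.04 h = 591,316 BTU
Gas input = 591,316 / 0.957 = 617,885 BTU
= 617,885 / 100,000 = 6.179 therm
Cost = 6.179 × $1.34/therm = $8.28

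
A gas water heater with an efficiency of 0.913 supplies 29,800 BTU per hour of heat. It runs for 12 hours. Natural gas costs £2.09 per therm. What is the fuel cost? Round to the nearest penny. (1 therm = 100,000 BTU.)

£8.19

Heat delivered = 29,800 BTU/h × 12 h = 357,600 BTU
Gas input = 357,600 / 0.913 = 391,676 BTU
= 391,676 / 100,000 = 3.917 therm
Cost = 3.917 × £2.09/therm = £8.19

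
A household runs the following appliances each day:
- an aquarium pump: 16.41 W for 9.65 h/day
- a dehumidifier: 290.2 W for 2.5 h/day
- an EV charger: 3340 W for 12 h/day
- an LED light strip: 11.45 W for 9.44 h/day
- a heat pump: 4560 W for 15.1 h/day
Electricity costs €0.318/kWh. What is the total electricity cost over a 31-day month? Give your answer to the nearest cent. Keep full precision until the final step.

aquarium pump: 16.41 W × 9.65 h × 31 d = 4,909 Wh = 4.909 kWh
dehumidifier: 290.2 W × 2.5 h × 31 d = 22,490 Wh = 22.49 kWh
EV charger: 3340 W × 12 h × 31 d = 1,242,480 Wh = 1,242 kWh
LED light strip: 11.45 W × 9.44 h × 31 d = 3,351 Wh = 3.351 kWh
heat pump: 4560 W × 15.1 h × 31 d = 2,134,536 Wh = 2,135 kWh
Total energy = 4.909 + 22.49 + 1,242 + 3.351 + 2,135 = 3,408 kWh
Cost = 3,408 kWh × €0.318 = €1,083.67

€1083.67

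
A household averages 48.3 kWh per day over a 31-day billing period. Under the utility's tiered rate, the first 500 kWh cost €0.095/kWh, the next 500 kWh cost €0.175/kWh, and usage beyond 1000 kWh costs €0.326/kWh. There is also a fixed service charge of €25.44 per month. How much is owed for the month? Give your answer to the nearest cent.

Usage = 48.3 kWh/day × 31 days = 1497.3 kWh
First 500 kWh × €0.095 = €47.50
Next 500 kWh × €0.175 = €87.50
Remaining 497.3 kWh × €0.326 = €162.12
Energy charge = €297.12; + service €25.44 = €322.56

€322.56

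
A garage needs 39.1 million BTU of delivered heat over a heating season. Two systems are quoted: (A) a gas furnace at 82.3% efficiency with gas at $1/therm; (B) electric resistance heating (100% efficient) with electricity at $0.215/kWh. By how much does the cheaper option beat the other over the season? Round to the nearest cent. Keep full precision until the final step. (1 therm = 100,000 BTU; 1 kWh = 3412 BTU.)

Heat load = 39.1 × 10⁶ BTU = 39,100,000 BTU
Gas: input = 39,100,000 / 0.823 = 47,509,113 BTU = 475.1 therm → 475.1 × $1 = $475.09
Electric: 39,100,000 BTU / 3412 = 11,460 kWh → × $0.215 = $2,463.80
Difference = |$475.09 − $2,463.80| = $1,988.71

$1988.71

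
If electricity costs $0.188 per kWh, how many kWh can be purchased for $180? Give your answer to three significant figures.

957 kWh

$180 / $0.188 per kWh = 957.4 kWh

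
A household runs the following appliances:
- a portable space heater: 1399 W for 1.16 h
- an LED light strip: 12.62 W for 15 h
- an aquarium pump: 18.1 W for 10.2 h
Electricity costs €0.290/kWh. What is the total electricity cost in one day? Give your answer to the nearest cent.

portable space heater: 1399 W × 1.16 h = 1,623 Wh = 1.623 kWh
LED light strip: 12.62 W × 15 h = 189 Wh = 0.1893 kWh
aquarium pump: 18.1 W × 10.2 h = 185 Wh = 0.1846 kWh
Total energy = 1.623 + 0.1893 + 0.1846 = 1.997 kWh
Cost = 1.997 kWh × €0.290 = €0.58

€0.58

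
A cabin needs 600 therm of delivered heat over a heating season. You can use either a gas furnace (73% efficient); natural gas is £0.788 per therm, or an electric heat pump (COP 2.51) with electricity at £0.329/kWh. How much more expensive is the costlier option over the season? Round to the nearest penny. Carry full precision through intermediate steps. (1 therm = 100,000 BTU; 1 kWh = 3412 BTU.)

£1657.29

Heat load = 600 therm × 100,000 = 60,000,000 BTU
Gas: input = 60,000,000 / 0.73 = 82,191,781 BTU = 821.9 therm → 821.9 × £0.788 = £647.67
Heat pump: 60,000,000 BTU / 3412 = 17,580 kWh heat; / 2.51 = 7,006 kWh in → × £0.329 = £2,304.97
Difference = |£647.67 − £2,304.97| = £1,657.29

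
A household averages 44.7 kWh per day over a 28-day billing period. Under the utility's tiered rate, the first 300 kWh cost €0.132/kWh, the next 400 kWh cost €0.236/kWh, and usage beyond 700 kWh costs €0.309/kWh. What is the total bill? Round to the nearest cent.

€304.44

Usage = 44.7 kWh/day × 28 days = 1251.6 kWh
First 300 kWh × €0.132 = €39.60
Next 400 kWh × €0.236 = €94.40
Remaining 551.6 kWh × €0.309 = €170.44
Total = €304.44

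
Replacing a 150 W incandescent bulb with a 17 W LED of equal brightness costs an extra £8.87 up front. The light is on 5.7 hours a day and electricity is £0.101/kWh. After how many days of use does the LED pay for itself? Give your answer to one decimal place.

Power saved = 150 − 17 = 133 W
Daily energy saved = 133 W × 5.7 h = 758.1 Wh = 0.7581 kWh
Daily savings = 0.7581 × £0.101 = £0.0766
Payback = £8.87 / £0.0766 per day = 115.8 days

115.8 days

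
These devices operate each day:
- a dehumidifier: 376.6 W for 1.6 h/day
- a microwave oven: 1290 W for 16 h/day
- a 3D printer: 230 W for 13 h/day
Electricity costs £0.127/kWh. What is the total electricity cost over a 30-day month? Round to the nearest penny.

dehumidifier: 376.6 W × 1.6 h × 30 d = 18,077 Wh = 18.08 kWh
microwave oven: 1290 W × 16 h × 30 d = 619,200 Wh = 619.2 kWh
3D printer: 230 W × 13 h × 30 d = 89,700 Wh = 89.7 kWh
Total energy = 18.08 + 619.2 + 89.7 = 727 kWh
Cost = 727 kWh × £0.127 = £92.33

£92.33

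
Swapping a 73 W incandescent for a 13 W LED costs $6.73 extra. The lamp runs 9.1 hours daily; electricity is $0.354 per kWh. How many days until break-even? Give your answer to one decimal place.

Power saved = 73 − 13 = 60 W
Daily energy saved = 60 W × 9.1 h = 546 Wh = 0.546 kWh
Daily savings = 0.546 × $0.354 = $0.1933
Payback = $6.73 / $0.1933 per day = 34.82 days

34.8 days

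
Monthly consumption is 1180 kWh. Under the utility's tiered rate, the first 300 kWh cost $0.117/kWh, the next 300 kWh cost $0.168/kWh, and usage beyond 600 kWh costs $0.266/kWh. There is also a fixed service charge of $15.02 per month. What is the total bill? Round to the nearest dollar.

First 300 kWh × $0.117 = $35.10
Next 300 kWh × $0.168 = $50.40
Remaining 580 kWh × $0.266 = $154.28
Energy charge = $239.78; + service $15.02 = $254.80 ≈ $255

$255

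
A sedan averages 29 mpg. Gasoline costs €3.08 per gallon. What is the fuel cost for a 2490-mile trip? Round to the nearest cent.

Fuel = 2490 mi / 29 mpg = 85.86 gal
Cost = 85.86 gal × €3.08/gal = €264.46

€264.46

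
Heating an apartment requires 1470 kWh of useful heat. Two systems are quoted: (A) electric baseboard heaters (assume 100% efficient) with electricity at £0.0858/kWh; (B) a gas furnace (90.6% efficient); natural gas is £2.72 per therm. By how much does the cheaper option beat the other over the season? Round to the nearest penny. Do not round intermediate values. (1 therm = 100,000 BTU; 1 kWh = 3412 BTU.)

£24.45

Heat load = 1470 kWh × 3412 = 5,015,640 BTU
Gas: input = 5,015,640 / 0.906 = 5,536,026 BTU = 55.36 therm → 55.36 × £2.72 = £150.58
Electric: 5,015,640 BTU / 3412 = 1,470 kWh → × £0.0858 = £126.13
Difference = |£150.58 − £126.13| = £24.45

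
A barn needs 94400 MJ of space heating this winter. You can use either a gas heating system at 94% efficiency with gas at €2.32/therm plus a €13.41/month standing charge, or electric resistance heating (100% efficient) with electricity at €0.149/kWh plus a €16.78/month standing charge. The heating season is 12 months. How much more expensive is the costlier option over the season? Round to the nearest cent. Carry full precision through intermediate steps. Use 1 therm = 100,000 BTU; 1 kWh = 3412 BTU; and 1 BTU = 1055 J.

€1739.51

Heat load = 94400 MJ = 94,400,000,000 J / 1055 = 89,478,673 BTU
Gas: input = 89,478,673 / 0.94 = 95,190,078 BTU = 951.9 therm → 951.9 × €2.32 = €2,208.41; + 12 × €13.41 standing = €2,369.33
Electric: 89,478,673 BTU / 3412 = 26,220 kWh → × €0.149 = €3,907.48; + 12 × €16.78 standing = €4,108.84
Difference = |€2,369.33 − €4,108.84| = €1,739.51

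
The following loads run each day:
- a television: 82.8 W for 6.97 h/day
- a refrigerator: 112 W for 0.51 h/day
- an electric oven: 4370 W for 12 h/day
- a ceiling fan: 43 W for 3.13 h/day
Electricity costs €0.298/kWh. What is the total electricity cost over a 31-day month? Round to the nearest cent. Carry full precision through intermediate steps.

€491.54

television: 82.8 W × 6.97 h × 31 d = 17,891 Wh = 17.89 kWh
refrigerator: 112 W × 0.51 h × 31 d = 1,771 Wh = 1.771 kWh
electric oven: 4370 W × 12 h × 31 d = 1,625,640 Wh = 1,626 kWh
ceiling fan: 43 W × 3.13 h × 31 d = 4,172 Wh = 4.172 kWh
Total energy = 17.89 + 1.771 + 1,626 + 4.172 = 1,649 kWh
Cost = 1,649 kWh × €0.298 = €491.54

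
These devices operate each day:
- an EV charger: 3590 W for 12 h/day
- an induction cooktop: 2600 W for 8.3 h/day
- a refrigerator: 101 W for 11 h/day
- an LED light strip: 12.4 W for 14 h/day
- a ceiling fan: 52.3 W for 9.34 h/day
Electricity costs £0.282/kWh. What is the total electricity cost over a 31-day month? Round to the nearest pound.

EV charger: 3590 W × 12 h × 31 d = 1,335,480 Wh = 1,335 kWh
induction cooktop: 2600 W × 8.3 h × 31 d = 668,980 Wh = 669 kWh
refrigerator: 101 W × 11 h × 31 d = 34,441 Wh = 34.44 kWh
LED light strip: 12.4 W × 14 h × 31 d = 5,382 Wh = 5.382 kWh
ceiling fan: 52.3 W × 9.34 h × 31 d = 15,143 Wh = 15.14 kWh
Total energy = 1,335 + 669 + 34.44 + 5.382 + 15.14 = 2,059 kWh
Cost = 2,059 kWh × £0.282 = £580.76 ≈ £581

£581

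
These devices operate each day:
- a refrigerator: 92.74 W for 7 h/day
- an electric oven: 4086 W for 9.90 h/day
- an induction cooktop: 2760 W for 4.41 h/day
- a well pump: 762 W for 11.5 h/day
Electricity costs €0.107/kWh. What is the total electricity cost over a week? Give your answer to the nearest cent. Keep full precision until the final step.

refrigerator: 92.74 W × 7 h × 7 d = 4,544 Wh = 4.544 kWh
electric oven: 4086 W × 9.90 h × 7 d = 283,160 Wh = 283.2 kWh
induction cooktop: 2760 W × 4.41 h × 7 d = 85,201 Wh = 85.2 kWh
well pump: 762 W × 11.5 h × 7 d = 61,341 Wh = 61.34 kWh
Total energy = 4.544 + 283.2 + 85.2 + 61.34 = 434.2 kWh
Cost = 434.2 kWh × €0.107 = €46.46

€46.46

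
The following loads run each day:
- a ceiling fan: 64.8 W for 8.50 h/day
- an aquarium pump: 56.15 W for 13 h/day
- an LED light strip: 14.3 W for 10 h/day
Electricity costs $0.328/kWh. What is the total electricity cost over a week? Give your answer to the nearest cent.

ceiling fan: 64.8 W × 8.50 h × 7 d = 3,856 Wh = 3.856 kWh
aquarium pump: 56.15 W × 13 h × 7 d = 5,110 Wh = 5.11 kWh
LED light strip: 14.3 W × 10 h × 7 d = 1,001 Wh = 1.001 kWh
Total energy = 3.856 + 5.11 + 1.001 = 9.966 kWh
Cost = 9.966 kWh × $0.328 = $3.27

$3.27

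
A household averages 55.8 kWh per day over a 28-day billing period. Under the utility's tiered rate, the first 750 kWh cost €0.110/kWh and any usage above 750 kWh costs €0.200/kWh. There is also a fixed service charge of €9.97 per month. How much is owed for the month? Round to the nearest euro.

€255

Usage = 55.8 kWh/day × 28 days = 1562.4 kWh
First 750 kWh × €0.110 = €82.50
Remaining 812.4 kWh × €0.200 = €162.48
Energy charge = €244.98; + service €9.97 = €254.95 ≈ €255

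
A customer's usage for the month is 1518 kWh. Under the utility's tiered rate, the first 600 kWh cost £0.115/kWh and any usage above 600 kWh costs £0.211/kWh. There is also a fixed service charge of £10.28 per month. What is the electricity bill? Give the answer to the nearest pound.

First 600 kWh × £0.115 = £69.00
Remaining 918 kWh × £0.211 = £193.70
Energy charge = £262.70; + service £10.28 = £272.98 ≈ £273

£273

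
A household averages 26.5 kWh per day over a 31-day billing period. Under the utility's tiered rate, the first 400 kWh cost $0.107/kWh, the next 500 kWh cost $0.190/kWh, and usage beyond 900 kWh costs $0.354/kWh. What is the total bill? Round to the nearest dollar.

Usage = 26.5 kWh/day × 31 days = 821.5 kWh
First 400 kWh × $0.107 = $42.80
Next 421.5 kWh × $0.190 = $80.09
Remaining tier: 0 kWh (not reached)
Total = $122.89 ≈ $123

$123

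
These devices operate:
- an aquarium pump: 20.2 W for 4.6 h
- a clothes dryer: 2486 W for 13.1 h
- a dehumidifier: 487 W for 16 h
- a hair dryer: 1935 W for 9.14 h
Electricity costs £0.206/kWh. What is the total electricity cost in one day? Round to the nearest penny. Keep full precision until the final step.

£11.98

aquarium pump: 20.2 W × 4.6 h = 93 Wh = 0.09292 kWh
clothes dryer: 2486 W × 13.1 h = 32,567 Wh = 32.57 kWh
dehumidifier: 487 W × 16 h = 7,792 Wh = 7.792 kWh
hair dryer: 1935 W × 9.14 h = 17,686 Wh = 17.69 kWh
Total energy = 0.09292 + 32.57 + 7.792 + 17.69 = 58.14 kWh
Cost = 58.14 kWh × £0.206 = £11.98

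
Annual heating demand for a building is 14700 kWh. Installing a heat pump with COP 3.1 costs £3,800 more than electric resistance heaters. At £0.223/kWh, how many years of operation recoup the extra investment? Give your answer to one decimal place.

1.7 years

Resistance: 14700 kWh × £0.223 = £3,278.10/yr
Heat pump: 14700 / 3.1 = 4742 kWh in → × £0.223 = £1,057.45/yr
Annual savings = £2,220.65
Payback = £3,800 / £2,220.65 = 1.71 years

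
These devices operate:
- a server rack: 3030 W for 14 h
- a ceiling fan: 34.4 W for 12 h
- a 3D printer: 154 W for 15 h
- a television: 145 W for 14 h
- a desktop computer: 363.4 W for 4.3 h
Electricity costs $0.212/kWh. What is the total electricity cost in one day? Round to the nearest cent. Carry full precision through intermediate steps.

server rack: 3030 W × 14 h = 42,420 Wh = 42.42 kWh
ceiling fan: 34.4 W × 12 h = 413 Wh = 0.4128 kWh
3D printer: 154 W × 15 h = 2,310 Wh = 2.31 kWh
television: 145 W × 14 h = 2,030 Wh = 2.03 kWh
desktop computer: 363.4 W × 4.3 h = 1,563 Wh = 1.563 kWh
Total energy = 42.42 + 0.4128 + 2.31 + 2.03 + 1.563 = 48.74 kWh
Cost = 48.74 kWh × $0.212 = $10.33

$10.33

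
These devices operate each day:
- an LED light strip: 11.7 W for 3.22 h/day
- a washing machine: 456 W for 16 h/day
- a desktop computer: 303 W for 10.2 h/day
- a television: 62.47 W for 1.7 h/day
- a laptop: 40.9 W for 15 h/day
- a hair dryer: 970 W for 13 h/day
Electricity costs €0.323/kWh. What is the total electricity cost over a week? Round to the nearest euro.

€54

LED light strip: 11.7 W × 3.22 h × 7 d = 264 Wh = 0.2637 kWh
washing machine: 456 W × 16 h × 7 d = 51,072 Wh = 51.07 kWh
desktop computer: 303 W × 10.2 h × 7 d = 21,634 Wh = 21.63 kWh
television: 62.47 W × 1.7 h × 7 d = 743 Wh = 0.7434 kWh
laptop: 40.9 W × 15 h × 7 d = 4,294 Wh = 4.295 kWh
hair dryer: 970 W × 13 h × 7 d = 88,270 Wh = 88.27 kWh
Total energy = 0.2637 + 51.07 + 21.63 + 0.7434 + 4.295 + 88.27 = 166.3 kWh
Cost = 166.3 kWh × €0.323 = €53.71 ≈ €54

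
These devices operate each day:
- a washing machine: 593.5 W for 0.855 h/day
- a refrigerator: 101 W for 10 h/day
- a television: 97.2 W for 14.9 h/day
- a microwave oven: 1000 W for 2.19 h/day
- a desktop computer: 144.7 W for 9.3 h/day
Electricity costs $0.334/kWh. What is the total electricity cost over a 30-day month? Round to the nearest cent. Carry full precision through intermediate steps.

washing machine: 593.5 W × 0.855 h × 30 d = 15,223 Wh = 15.22 kWh
refrigerator: 101 W × 10 h × 30 d = 30,300 Wh = 30.3 kWh
television: 97.2 W × 14.9 h × 30 d = 43,448 Wh = 43.45 kWh
microwave oven: 1000 W × 2.19 h × 30 d = 65,700 Wh = 65.7 kWh
desktop computer: 144.7 W × 9.3 h × 30 d = 40,371 Wh = 40.37 kWh
Total energy = 15.22 + 30.3 + 43.45 + 65.7 + 40.37 = 195 kWh
Cost = 195 kWh × $0.334 = $65.14

$65.14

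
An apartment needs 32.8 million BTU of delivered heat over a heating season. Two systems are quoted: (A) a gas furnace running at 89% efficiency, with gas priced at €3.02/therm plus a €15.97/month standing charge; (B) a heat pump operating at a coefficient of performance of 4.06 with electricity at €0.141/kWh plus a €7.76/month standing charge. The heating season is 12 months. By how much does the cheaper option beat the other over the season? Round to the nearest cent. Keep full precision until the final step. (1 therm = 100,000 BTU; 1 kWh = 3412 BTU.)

€877.65

Heat load = 32.8 × 10⁶ BTU = 32,800,000 BTU
Gas: input = 32,800,000 / 0.89 = 36,853,933 BTU = 368.5 therm → 368.5 × €3.02 = €1,112.99; + 12 × €15.97 standing = €1,304.63
Heat pump: 32,800,000 BTU / 3412 = 9,613 kWh heat; / 4.06 = 2,368 kWh in → × €0.141 = €333.86; + 12 × €7.76 standing = €426.98
Difference = |€1,304.63 − €426.98| = €877.65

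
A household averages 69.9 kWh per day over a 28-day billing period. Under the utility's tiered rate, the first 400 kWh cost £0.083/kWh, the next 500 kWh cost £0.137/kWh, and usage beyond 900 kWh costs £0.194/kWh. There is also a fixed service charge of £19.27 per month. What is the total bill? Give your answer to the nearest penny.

£326.07

Usage = 69.9 kWh/day × 28 days = 1957.2 kWh
First 400 kWh × £0.083 = £33.20
Next 500 kWh × £0.137 = £68.50
Remaining 1057.2 kWh × £0.194 = £205.10
Energy charge = £306.80; + service £19.27 = £326.07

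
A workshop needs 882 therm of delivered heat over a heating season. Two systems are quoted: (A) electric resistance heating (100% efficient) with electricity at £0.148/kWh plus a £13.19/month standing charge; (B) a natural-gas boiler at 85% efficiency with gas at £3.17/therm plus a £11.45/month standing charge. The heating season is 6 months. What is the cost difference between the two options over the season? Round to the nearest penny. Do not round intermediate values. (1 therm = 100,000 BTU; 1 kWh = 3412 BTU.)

Heat load = 882 therm × 100,000 = 88,200,000 BTU
Gas: input = 88,200,000 / 0.85 = 103,764,706 BTU = 1,038 therm → 1,038 × £3.17 = £3,289.34; + 6 × £11.45 standing = £3,358.04
Electric: 88,200,000 BTU / 3412 = 25,850 kWh → × £0.148 = £3,825.79; + 6 × £13.19 standing = £3,904.93
Difference = |£3,358.04 − £3,904.93| = £546.89

£546.89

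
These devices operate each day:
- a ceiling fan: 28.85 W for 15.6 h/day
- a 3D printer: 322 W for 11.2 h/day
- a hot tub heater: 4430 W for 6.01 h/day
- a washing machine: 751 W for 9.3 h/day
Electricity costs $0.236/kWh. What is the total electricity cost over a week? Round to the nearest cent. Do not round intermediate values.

$62.22

ceiling fan: 28.85 W × 15.6 h × 7 d = 3,150 Wh = 3.15 kWh
3D printer: 322 W × 11.2 h × 7 d = 25,245 Wh = 25.24 kWh
hot tub heater: 4430 W × 6.01 h × 7 d = 186,370 Wh = 186.4 kWh
washing machine: 751 W × 9.3 h × 7 d = 48,890 Wh = 48.89 kWh
Total energy = 3.15 + 25.24 + 186.4 + 48.89 = 263.7 kWh
Cost = 263.7 kWh × $0.236 = $62.22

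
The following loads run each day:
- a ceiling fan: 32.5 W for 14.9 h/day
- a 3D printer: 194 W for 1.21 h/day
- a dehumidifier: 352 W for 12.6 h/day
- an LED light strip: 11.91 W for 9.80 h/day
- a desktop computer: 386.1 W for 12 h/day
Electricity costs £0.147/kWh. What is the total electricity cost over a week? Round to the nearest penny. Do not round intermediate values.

£10.19

ceiling fan: 32.5 W × 14.9 h × 7 d = 3,390 Wh = 3.39 kWh
3D printer: 194 W × 1.21 h × 7 d = 1,643 Wh = 1.643 kWh
dehumidifier: 352 W × 12.6 h × 7 d = 31,046 Wh = 31.05 kWh
LED light strip: 11.91 W × 9.80 h × 7 d = 817 Wh = 0.817 kWh
desktop computer: 386.1 W × 12 h × 7 d = 32,432 Wh = 32.43 kWh
Total energy = 3.39 + 1.643 + 31.05 + 0.817 + 32.43 = 69.33 kWh
Cost = 69.33 kWh × £0.147 = £10.19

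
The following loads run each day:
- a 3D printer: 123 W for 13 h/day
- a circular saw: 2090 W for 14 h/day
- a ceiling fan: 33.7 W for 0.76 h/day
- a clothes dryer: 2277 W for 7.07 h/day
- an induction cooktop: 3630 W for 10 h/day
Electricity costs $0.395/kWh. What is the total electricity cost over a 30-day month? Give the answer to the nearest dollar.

3D printer: 123 W × 13 h × 30 d = 47,970 Wh = 47.97 kWh
circular saw: 2090 W × 14 h × 30 d = 877,800 Wh = 877.8 kWh
ceiling fan: 33.7 W × 0.76 h × 30 d = 768 Wh = 0.7684 kWh
clothes dryer: 2277 W × 7.07 h × 30 d = 482,952 Wh = 483 kWh
induction cooktop: 3630 W × 10 h × 30 d = 1,089,000 Wh = 1,089 kWh
Total energy = 47.97 + 877.8 + 0.7684 + 483 + 1,089 = 2,498 kWh
Cost = 2,498 kWh × $0.395 = $986.90 ≈ $987

$987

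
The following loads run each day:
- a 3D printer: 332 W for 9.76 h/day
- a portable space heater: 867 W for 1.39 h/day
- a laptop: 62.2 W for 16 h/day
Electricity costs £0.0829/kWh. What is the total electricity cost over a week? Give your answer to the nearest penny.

3D printer: 332 W × 9.76 h × 7 d = 22,682 Wh = 22.68 kWh
portable space heater: 867 W × 1.39 h × 7 d = 8,436 Wh = 8.436 kWh
laptop: 62.2 W × 16 h × 7 d = 6,966 Wh = 6.966 kWh
Total energy = 22.68 + 8.436 + 6.966 = 38.08 kWh
Cost = 38.08 kWh × £0.0829 = £3.16

£3.16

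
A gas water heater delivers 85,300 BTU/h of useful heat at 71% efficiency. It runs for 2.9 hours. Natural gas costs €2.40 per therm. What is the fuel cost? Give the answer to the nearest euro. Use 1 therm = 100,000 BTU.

Heat delivered = 85,300 BTU/h × 2.9 h = 247,370 BTU
Gas input = 247,370 / 0.71 = 348,408 BTU
= 348,408 / 100,000 = 3.484 therm
Cost = 3.484 × €2.40/therm = €8.36 ≈ €8

€8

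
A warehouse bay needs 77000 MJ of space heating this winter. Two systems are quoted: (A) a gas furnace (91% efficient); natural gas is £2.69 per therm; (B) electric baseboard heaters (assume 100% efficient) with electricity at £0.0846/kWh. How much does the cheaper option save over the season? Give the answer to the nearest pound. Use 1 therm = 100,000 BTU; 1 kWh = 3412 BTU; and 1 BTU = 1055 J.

£348

Heat load = 77000 MJ = 77,000,000,000 J / 1055 = 72,985,782 BTU
Gas: input = 72,985,782 / 0.91 = 80,204,156 BTU = 802 therm → 802 × £2.69 = £2,157.49
Electric: 72,985,782 BTU / 3412 = 21,390 kWh → × £0.0846 = £1,809.67
Difference = |£2,157.49 − £1,809.67| = £347.82 ≈ £348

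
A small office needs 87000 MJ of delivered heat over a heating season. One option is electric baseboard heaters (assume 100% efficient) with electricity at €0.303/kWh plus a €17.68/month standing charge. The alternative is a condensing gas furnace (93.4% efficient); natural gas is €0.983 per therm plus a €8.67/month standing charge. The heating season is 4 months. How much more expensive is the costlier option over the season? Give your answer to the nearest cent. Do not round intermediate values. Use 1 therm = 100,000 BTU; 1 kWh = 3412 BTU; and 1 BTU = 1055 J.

€6491.32

Heat load = 87000 MJ = 87,000,000,000 J / 1055 = 82,464,455 BTU
Gas: input = 82,464,455 / 0.934 = 88,291,708 BTU = 882.9 therm → 882.9 × €0.983 = €867.91; + 4 × €8.67 standing = €902.59
Electric: 82,464,455 BTU / 3412 = 24,170 kWh → × €0.303 = €7,323.19; + 4 × €17.68 standing = €7,393.91
Difference = |€902.59 − €7,393.91| = €6,491.32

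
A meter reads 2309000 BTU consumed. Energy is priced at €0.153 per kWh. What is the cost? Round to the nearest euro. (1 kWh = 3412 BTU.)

2309000 BTU × (0.00029308 kWh/BTU) = 676.7 kWh
Cost = 676.7 kWh × €0.153/kWh = €103.54 ≈ €104

€104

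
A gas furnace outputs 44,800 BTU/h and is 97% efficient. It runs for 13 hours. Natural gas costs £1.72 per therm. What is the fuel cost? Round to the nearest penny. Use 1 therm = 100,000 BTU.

Heat delivered = 44,800 BTU/h × 13 h = 582,400 BTU
Gas input = 582,400 / 0.97 = 600,412 BTU
= 600,412 / 100,000 = 6.004 therm
Cost = 6.004 × £1.72/therm = £10.33

£10.33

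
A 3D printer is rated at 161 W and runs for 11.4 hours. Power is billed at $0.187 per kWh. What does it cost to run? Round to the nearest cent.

Energy = 161 W × 11.4 h = 1,835 Wh = 1.835 kWh
Cost = 1.835 kWh × $0.187/kWh = $0.34

$0.34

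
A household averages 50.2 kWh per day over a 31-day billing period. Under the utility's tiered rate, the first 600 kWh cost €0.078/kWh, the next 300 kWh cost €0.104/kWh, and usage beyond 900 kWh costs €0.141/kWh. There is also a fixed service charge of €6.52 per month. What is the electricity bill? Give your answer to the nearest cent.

Usage = 50.2 kWh/day × 31 days = 1556.2 kWh
First 600 kWh × €0.078 = €46.80
Next 300 kWh × €0.104 = €31.20
Remaining 656.2 kWh × €0.141 = €92.52
Energy charge = €170.52; + service €6.52 = €177.04

€177.04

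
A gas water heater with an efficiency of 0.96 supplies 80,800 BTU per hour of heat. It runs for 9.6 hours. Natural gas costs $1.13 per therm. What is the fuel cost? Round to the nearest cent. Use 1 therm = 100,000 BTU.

Heat delivered = 80,800 BTU/h × 9.6 h = 775,680 BTU
Gas input = 775,680 / 0.96 = 808,000 BTU
= 808,000 / 100,000 = 8.08 therm
Cost = 8.08 × $1.13/therm = $9.13

$9.13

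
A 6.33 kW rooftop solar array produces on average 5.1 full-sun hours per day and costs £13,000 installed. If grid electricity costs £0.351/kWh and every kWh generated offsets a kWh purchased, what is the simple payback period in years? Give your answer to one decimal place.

3.1 years

Daily generation = 6.33 kW × 5.1 h = 32.28 kWh
Annual generation = 32.28 × 365 = 11783 kWh
Annual savings = 11783 × £0.351 = £4,135.94
Payback = £13,000 / £4,135.94 = 3.14 years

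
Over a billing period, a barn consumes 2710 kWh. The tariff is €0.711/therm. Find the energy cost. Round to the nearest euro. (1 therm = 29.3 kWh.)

2710 kWh × (0.03413 therm/kWh) = 92.49 therm
Cost = 92.49 therm × €0.711/therm = €65.76 ≈ €66

€66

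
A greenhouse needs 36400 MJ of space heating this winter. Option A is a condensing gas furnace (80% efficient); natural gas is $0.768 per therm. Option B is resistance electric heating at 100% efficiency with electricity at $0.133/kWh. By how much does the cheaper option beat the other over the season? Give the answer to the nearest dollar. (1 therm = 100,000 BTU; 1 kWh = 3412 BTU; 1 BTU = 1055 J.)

$1014

Heat load = 36400 MJ = 36,400,000,000 J / 1055 = 34,502,370 BTU
Gas: input = 34,502,370 / 0.80 = 43,127,962 BTU = 431.3 therm → 431.3 × $0.768 = $331.22
Electric: 34,502,370 BTU / 3412 = 10,110 kWh → × $0.133 = $1,344.90
Difference = |$331.22 − $1,344.90| = $1,013.68 ≈ $1014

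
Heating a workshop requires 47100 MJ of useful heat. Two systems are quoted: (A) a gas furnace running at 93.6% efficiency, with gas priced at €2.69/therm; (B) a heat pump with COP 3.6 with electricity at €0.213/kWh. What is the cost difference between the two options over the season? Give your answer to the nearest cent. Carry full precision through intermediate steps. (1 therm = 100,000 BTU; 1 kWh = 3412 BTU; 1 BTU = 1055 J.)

Heat load = 47100 MJ = 47,100,000,000 J / 1055 = 44,644,550 BTU
Gas: input = 44,644,550 / 0.936 = 47,697,169 BTU = 477 therm → 477 × €2.69 = €1,283.05
Heat pump: 44,644,550 BTU / 3412 = 13,080 kWh heat; / 3.6 = 3,635 kWh in → × €0.213 = €774.17
Difference = |€1,283.05 − €774.17| = €508.88

€508.88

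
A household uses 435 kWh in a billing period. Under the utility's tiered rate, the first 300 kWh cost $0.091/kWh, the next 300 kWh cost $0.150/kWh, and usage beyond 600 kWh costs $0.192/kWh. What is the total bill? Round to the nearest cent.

$47.55

First 300 kWh × $0.091 = $27.30
Next 135 kWh × $0.150 = $20.25
Remaining tier: 0 kWh (not reached)
Total = $47.55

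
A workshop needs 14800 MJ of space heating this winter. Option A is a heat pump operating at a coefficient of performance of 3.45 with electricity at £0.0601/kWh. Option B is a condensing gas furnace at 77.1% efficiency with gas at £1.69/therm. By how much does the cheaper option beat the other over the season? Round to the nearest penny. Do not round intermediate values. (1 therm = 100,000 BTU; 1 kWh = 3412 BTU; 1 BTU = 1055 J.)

£235.87

Heat load = 14800 MJ = 14,800,000,000 J / 1055 = 14,028,436 BTU
Gas: input = 14,028,436 / 0.771 = 18,195,118 BTU = 182 therm → 182 × £1.69 = £307.50
Heat pump: 14,028,436 BTU / 3412 = 4,111 kWh heat; / 3.45 = 1,192 kWh in → × £0.0601 = £71.62
Difference = |£307.50 − £71.62| = £235.87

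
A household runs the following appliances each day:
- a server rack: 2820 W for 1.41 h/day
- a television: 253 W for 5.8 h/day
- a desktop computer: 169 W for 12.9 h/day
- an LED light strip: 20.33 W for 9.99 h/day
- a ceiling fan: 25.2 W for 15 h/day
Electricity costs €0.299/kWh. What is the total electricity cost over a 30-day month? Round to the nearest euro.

server rack: 2820 W × 1.41 h × 30 d = 119,286 Wh = 119.3 kWh
television: 253 W × 5.8 h × 30 d = 44,022 Wh = 44.02 kWh
desktop computer: 169 W × 12.9 h × 30 d = 65,403 Wh = 65.4 kWh
LED light strip: 20.33 W × 9.99 h × 30 d = 6,093 Wh = 6.093 kWh
ceiling fan: 25.2 W × 15 h × 30 d = 11,340 Wh = 11.34 kWh
Total energy = 119.3 + 44.02 + 65.4 + 6.093 + 11.34 = 246.1 kWh
Cost = 246.1 kWh × €0.299 = €73.60 ≈ €74

€74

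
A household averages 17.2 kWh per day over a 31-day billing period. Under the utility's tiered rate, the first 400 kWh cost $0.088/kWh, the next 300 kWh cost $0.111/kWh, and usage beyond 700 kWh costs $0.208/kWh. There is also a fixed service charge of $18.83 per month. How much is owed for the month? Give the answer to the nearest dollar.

Usage = 17.2 kWh/day × 31 days = 533.2 kWh
First 400 kWh × $0.088 = $35.20
Next 133.2 kWh × $0.111 = $14.79
Remaining tier: 0 kWh (not reached)
Energy charge = $49.99; + service $18.83 = $68.82 ≈ $69

$69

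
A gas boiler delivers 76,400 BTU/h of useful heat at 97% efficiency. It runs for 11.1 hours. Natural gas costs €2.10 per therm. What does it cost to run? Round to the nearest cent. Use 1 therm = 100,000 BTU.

Heat delivered = 76,400 BTU/h × 11.1 h = 848,040 BTU
Gas input = 848,040 / 0.97 = 874,268 BTU
= 874,268 / 100,000 = 8.743 therm
Cost = 8.743 × €2.10/therm = €18.36

€18.36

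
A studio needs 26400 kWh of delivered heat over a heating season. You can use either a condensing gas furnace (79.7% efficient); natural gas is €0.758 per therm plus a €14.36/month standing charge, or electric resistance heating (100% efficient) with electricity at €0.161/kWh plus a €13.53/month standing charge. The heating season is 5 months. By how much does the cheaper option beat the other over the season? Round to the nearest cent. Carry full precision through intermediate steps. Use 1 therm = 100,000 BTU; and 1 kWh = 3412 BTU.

Heat load = 26400 kWh × 3412 = 90,076,800 BTU
Gas: input = 90,076,800 / 0.797 = 113,019,824 BTU = 1,130 therm → 1,130 × €0.758 = €856.69; + 5 × €14.36 standing = €928.49
Electric: 90,076,800 BTU / 3412 = 26,400 kWh → × €0.161 = €4,250.40; + 5 × €13.53 standing = €4,318.05
Difference = |€928.49 − €4,318.05| = €3,389.56

€3389.56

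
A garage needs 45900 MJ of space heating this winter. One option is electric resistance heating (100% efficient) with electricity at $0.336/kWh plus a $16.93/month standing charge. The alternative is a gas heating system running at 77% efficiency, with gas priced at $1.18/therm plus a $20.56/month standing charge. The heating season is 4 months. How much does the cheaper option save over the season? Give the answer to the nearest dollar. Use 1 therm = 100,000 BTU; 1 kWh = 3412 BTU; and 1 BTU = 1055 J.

$3603

Heat load = 45900 MJ = 45,900,000,000 J / 1055 = 43,507,109 BTU
Gas: input = 43,507,109 / 0.77 = 56,502,739 BTU = 565 therm → 565 × $1.18 = $666.73; + 4 × $20.56 standing = $748.97
Electric: 43,507,109 BTU / 3412 = 12,750 kWh → × $0.336 = $4,284.40; + 4 × $16.93 standing = $4,352.12
Difference = |$748.97 − $4,352.12| = $3,603.15 ≈ $3603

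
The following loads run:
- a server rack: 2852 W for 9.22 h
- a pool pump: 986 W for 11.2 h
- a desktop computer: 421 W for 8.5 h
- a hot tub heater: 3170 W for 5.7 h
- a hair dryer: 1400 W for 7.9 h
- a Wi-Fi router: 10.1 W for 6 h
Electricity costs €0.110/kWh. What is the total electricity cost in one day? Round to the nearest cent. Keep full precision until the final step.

server rack: 2852 W × 9.22 h = 26,295 Wh = 26.3 kWh
pool pump: 986 W × 11.2 h = 11,043 Wh = 11.04 kWh
desktop computer: 421 W × 8.5 h = 3,578 Wh = 3.579 kWh
hot tub heater: 3170 W × 5.7 h = 18,069 Wh = 18.07 kWh
hair dryer: 1400 W × 7.9 h = 11,060 Wh = 11.06 kWh
Wi-Fi router: 10.1 W × 6 h = 61 Wh = 0.0606 kWh
Total energy = 26.3 + 11.04 + 3.579 + 18.07 + 11.06 + 0.0606 = 70.11 kWh
Cost = 70.11 kWh × €0.110 = €7.71

€7.71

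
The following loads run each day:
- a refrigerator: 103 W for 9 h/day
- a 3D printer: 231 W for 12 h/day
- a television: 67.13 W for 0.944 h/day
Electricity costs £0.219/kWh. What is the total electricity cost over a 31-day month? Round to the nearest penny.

£25.54

refrigerator: 103 W × 9 h × 31 d = 28,737 Wh = 28.74 kWh
3D printer: 231 W × 12 h × 31 d = 85,932 Wh = 85.93 kWh
television: 67.13 W × 0.944 h × 31 d = 1,964 Wh = 1.964 kWh
Total energy = 28.74 + 85.93 + 1.964 = 116.6 kWh
Cost = 116.6 kWh × £0.219 = £25.54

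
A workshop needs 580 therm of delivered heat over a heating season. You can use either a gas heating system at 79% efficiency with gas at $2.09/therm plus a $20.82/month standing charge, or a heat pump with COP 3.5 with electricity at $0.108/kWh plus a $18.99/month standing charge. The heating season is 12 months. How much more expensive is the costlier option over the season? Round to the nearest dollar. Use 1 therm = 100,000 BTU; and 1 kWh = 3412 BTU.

Heat load = 580 therm × 100,000 = 58,000,000 BTU
Gas: input = 58,000,000 / 0.79 = 73,417,722 BTU = 734.2 therm → 734.2 × $2.09 = $1,534.43; + 12 × $20.82 standing = $1,784.27
Heat pump: 58,000,000 BTU / 3412 = 17,000 kWh heat; / 3.5 = 4,857 kWh in → × $0.108 = $524.54; + 12 × $18.99 standing = $752.42
Difference = |$1,784.27 − $752.42| = $1,031.86 ≈ $1032

$1032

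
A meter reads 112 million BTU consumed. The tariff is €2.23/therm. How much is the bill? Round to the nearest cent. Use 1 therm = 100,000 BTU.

112 million BTU × (10 therm/million BTU) = 1,120 therm
Cost = 1,120 therm × €2.23/therm = €2,497.60

€2497.60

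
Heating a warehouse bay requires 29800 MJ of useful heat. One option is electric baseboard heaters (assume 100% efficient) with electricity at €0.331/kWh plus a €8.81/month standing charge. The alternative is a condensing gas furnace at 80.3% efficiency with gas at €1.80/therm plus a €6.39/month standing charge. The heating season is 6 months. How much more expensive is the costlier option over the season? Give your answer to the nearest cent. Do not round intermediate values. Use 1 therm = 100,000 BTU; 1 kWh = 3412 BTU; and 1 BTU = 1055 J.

€2121.55

Heat load = 29800 MJ = 29,800,000,000 J / 1055 = 28,246,445 BTU
Gas: input = 28,246,445 / 0.803 = 35,176,146 BTU = 351.8 therm → 351.8 × €1.80 = €633.17; + 6 × €6.39 standing = €671.51
Electric: 28,246,445 BTU / 3412 = 8,279 kWh → × €0.331 = €2,740.20; + 6 × €8.81 standing = €2,793.06
Difference = |€671.51 − €2,793.06| = €2,121.55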